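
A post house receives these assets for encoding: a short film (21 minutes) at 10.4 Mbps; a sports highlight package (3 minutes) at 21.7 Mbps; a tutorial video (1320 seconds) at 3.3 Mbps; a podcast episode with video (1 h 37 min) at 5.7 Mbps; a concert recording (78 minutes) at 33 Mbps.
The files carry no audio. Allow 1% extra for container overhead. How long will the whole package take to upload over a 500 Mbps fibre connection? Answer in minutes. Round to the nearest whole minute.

short film: 10.400 Mbps × 1260 s × 1.01 = 13235.0 Mb
sports highlight package: 21.700 Mbps × 180 s × 1.01 = 3945.1 Mb
tutorial video: 3.300 Mbps × 1320 s × 1.01 = 4399.6 Mb
podcast episode with video: 5.700 Mbps × 5820 s × 1.01 = 33505.7 Mb
concert recording: 33.000 Mbps × 4680 s × 1.01 = 155984.4 Mb
Total: 211069.8 Mb = 26383.7 MB.
At 500 Mbps: 211069.8 / 500 = 422 s ≈ 7.04 minutes.

7 minutes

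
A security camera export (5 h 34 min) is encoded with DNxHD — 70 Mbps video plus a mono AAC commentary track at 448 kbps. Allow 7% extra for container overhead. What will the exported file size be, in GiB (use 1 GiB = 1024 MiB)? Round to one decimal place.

5 h 34 min = 334 min = 20040 s
Audio: 448 kbps = 0.448 Mbps.
Total bitrate: 70 + 0.448 = 70.448 Mbps.
Stream data: 70.448 Mbps × 20040 s = 1411777.9 Mb.
With 7% container overhead: ×1.07.
1,510,602 Mb = 188,825,296,800 bytes ÷ 1,073,741,824 = 175.9 GiB.

175.9 GiB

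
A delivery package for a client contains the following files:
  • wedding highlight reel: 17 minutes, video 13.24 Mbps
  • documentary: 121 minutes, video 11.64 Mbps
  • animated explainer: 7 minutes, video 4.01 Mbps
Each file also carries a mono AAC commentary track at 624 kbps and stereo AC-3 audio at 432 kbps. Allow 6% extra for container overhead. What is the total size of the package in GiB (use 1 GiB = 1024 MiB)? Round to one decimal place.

Audio total: 624 + 432 = 1056 kbps = 1.056 Mbps.
wedding highlight reel: 14.296 Mbps × 1020 s × 1.06 = 15456.8 Mb
documentary: 12.696 Mbps × 7260 s × 1.06 = 97703.3 Mb
animated explainer: 5.066 Mbps × 420 s × 1.06 = 2255.4 Mb
Total: 115415.6 Mb = 14426.9 MB.
= 13.44 GiB.

13.4 GiB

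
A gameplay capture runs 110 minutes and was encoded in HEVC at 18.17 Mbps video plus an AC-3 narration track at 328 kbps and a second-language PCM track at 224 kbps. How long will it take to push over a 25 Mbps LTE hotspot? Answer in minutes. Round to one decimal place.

82.4 minutes

110 min = 6600 s
Audio total: 328 + 224 = 552 kbps = 0.552 Mbps.
Total bitrate: 18.722 Mbps.
File: 18.722 Mbps × 6600 s = 123565.2 Mb.
At 25 Mbps: 123565.2 / 25 = 4942.6 s ≈ 82.4 minutes.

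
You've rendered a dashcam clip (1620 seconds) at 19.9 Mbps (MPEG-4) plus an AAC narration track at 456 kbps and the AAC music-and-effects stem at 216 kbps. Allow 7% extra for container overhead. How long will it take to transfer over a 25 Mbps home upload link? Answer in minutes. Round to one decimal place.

Audio total: 456 + 216 = 672 kbps = 0.672 Mbps.
Total bitrate: 20.572 Mbps.
File: 20.572 Mbps × 1620 s = 33326.6 Mb.
With 7% container overhead: ×1.07. → 35659.5 Mb.
At 25 Mbps: 35659.5 / 25 = 1426.4 s ≈ 23.8 minutes.

23.8 minutes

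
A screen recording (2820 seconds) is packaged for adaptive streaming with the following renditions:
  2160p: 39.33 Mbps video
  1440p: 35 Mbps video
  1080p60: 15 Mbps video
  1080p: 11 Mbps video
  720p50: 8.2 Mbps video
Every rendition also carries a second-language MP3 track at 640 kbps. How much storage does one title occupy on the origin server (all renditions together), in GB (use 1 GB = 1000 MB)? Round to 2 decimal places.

Audio: 640 kbps = 0.640 Mbps.
Sum of rendition bitrates: (39.33+0.640) + (35+0.640) + (15+0.640) + (11+0.640) + (8.2+0.640) = 111.730 Mbps.
× 2820 s = 315,079 Mb = 39,385 MB = 39.38 GB.

39.38 GB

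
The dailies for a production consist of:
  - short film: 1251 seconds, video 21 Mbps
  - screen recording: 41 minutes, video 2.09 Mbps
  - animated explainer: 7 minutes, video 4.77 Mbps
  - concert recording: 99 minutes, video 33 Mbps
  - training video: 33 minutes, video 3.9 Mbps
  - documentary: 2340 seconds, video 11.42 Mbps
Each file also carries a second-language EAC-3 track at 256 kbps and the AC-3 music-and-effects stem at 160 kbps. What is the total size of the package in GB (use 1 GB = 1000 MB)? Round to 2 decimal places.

Audio total: 256 + 160 = 416 kbps = 0.416 Mbps.
short film: 21.416 Mbps × 1251 s = 26791.4 Mb
screen recording: 2.506 Mbps × 2460 s = 6164.8 Mb
animated explainer: 5.186 Mbps × 420 s = 2178.1 Mb
concert recording: 33.416 Mbps × 5940 s = 198491.0 Mb
training video: 4.316 Mbps × 1980 s = 8545.7 Mb
documentary: 11.836 Mbps × 2340 s = 27696.2 Mb
Total: 269867.3 Mb = 33733.4 MB.
= 33.73 GB.

33.73 GB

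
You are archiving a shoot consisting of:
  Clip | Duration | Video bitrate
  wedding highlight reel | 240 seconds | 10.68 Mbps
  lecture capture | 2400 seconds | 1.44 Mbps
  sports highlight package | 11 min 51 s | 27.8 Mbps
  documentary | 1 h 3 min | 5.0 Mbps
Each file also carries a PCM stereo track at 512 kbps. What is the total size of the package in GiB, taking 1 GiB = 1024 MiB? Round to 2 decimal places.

Audio: 512 kbps = 0.512 Mbps.
wedding highlight reel: 11.192 Mbps × 240 s = 2686.1 Mb
lecture capture: 1.952 Mbps × 2400 s = 4684.8 Mb
sports highlight package: 28.312 Mbps × 711 s = 20129.8 Mb
documentary: 5.512 Mbps × 3780 s = 20835.4 Mb
Total: 48336.1 Mb = 6042.0 MB.
= 5.627 GiB.

5.63 GiB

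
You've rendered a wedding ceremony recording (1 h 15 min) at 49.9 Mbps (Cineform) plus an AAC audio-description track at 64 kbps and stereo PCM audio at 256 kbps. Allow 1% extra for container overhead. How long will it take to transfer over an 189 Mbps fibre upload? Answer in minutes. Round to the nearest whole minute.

1 h 15 min = 75 min = 4500 s
Audio total: 64 + 256 = 320 kbps = 0.320 Mbps.
Total bitrate: 50.220 Mbps.
File: 50.220 Mbps × 4500 s = 225990.0 Mb.
With 1% container overhead: ×1.01. → 228249.9 Mb.
At 189 Mbps: 228249.9 / 189 = 1207.7 s ≈ 20.1 minutes.

20 minutes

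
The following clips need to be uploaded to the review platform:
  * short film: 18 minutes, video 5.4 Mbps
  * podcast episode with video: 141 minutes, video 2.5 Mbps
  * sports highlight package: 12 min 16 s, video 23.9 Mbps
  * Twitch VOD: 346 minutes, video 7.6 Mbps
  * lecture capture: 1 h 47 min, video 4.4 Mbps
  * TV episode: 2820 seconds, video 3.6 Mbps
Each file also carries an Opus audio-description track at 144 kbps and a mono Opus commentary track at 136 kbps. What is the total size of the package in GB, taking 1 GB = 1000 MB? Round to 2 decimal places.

31.50 GB

Audio total: 144 + 136 = 280 kbps = 0.280 Mbps.
short film: 5.680 Mbps × 1080 s = 6134.4 Mb
podcast episode with video: 2.780 Mbps × 8460 s = 23518.8 Mb
sports highlight package: 24.180 Mbps × 736 s = 17796.5 Mb
Twitch VOD: 7.880 Mbps × 20760 s = 163588.8 Mb
lecture capture: 4.680 Mbps × 6420 s = 30045.6 Mb
TV episode: 3.880 Mbps × 2820 s = 10941.6 Mb
Total: 252025.7 Mb = 31503.2 MB.
= 31.50 GB.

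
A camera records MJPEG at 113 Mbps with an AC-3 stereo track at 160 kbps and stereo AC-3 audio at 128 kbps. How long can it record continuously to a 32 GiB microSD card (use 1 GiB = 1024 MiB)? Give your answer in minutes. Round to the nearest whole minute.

Audio total: 160 + 128 = 288 kbps = 0.288 Mbps.
Total bitrate: 113 + 0.288 = 113.288 Mbps.
Capacity: 32 GiB = 274,878 Mb.
Recording time: 274,878 / 113.288 = 2,426 s ≈ 40.4 minutes.

40 minutes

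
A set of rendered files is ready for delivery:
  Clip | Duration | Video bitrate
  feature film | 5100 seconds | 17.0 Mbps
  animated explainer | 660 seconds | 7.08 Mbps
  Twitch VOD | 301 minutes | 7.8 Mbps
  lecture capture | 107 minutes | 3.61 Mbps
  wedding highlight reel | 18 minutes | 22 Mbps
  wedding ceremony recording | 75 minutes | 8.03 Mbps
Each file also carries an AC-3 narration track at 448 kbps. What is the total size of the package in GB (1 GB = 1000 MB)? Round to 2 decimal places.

41.42 GB

Audio: 448 kbps = 0.448 Mbps.
feature film: 17.448 Mbps × 5100 s = 88984.8 Mb
animated explainer: 7.528 Mbps × 660 s = 4968.5 Mb
Twitch VOD: 8.248 Mbps × 18060 s = 148958.9 Mb
lecture capture: 4.058 Mbps × 6420 s = 26052.4 Mb
wedding highlight reel: 22.448 Mbps × 1080 s = 24243.8 Mb
wedding ceremony recording: 8.478 Mbps × 4500 s = 38151.0 Mb
Total: 331359.4 Mb = 41419.9 MB.
= 41.42 GB.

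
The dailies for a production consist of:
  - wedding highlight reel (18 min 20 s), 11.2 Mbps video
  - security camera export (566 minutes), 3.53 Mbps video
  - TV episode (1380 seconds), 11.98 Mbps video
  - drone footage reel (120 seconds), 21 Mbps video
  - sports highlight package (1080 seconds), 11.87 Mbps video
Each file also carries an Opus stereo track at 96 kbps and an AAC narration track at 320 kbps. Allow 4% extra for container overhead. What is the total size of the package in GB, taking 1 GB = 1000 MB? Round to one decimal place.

Audio total: 96 + 320 = 416 kbps = 0.416 Mbps.
wedding highlight reel: 11.616 Mbps × 1100 s × 1.04 = 13288.7 Mb
security camera export: 3.946 Mbps × 33960 s × 1.04 = 139366.4 Mb
TV episode: 12.396 Mbps × 1380 s × 1.04 = 17790.7 Mb
drone footage reel: 21.416 Mbps × 120 s × 1.04 = 2672.7 Mb
sports highlight package: 12.286 Mbps × 1080 s × 1.04 = 13799.6 Mb
Total: 186918.2 Mb = 23364.8 MB.
= 23.36 GB.

23.4 GB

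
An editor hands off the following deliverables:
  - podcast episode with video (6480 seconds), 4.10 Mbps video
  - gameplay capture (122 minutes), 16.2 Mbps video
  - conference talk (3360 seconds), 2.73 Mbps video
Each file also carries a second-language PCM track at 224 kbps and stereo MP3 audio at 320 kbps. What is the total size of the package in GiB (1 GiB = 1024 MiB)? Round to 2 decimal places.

19.05 GiB

Audio total: 224 + 320 = 544 kbps = 0.544 Mbps.
podcast episode with video: 4.644 Mbps × 6480 s = 30093.1 Mb
gameplay capture: 16.744 Mbps × 7320 s = 122566.1 Mb
conference talk: 3.274 Mbps × 3360 s = 11000.6 Mb
Total: 163659.8 Mb = 20457.5 MB.
= 19.05 GiB.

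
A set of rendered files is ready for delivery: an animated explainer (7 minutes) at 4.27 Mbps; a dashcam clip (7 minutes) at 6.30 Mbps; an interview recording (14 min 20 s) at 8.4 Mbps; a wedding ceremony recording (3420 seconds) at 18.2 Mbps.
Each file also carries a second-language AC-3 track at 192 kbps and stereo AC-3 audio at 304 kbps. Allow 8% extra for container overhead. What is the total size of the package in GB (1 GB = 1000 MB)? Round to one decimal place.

10.3 GB

Audio total: 192 + 304 = 496 kbps = 0.496 Mbps.
animated explainer: 4.766 Mbps × 420 s × 1.08 = 2161.9 Mb
dashcam clip: 6.796 Mbps × 420 s × 1.08 = 3082.7 Mb
interview recording: 8.896 Mbps × 860 s × 1.08 = 8262.6 Mb
wedding ceremony recording: 18.696 Mbps × 3420 s × 1.08 = 69055.5 Mb
Total: 82562.7 Mb = 10320.3 MB.
= 10.32 GB.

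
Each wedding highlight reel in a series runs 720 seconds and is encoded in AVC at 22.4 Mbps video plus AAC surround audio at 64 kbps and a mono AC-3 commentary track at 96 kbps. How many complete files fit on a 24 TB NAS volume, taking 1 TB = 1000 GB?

Audio total: 64 + 96 = 160 kbps = 0.160 Mbps.
Total bitrate: 22.560 Mbps.
Per item: 22.560 Mbps × 720 s = 16,243 Mb = 2,030 MB.
Capacity: 24 TB = 192,000,000 Mb; 11820.33 items → 11820 complete.

11820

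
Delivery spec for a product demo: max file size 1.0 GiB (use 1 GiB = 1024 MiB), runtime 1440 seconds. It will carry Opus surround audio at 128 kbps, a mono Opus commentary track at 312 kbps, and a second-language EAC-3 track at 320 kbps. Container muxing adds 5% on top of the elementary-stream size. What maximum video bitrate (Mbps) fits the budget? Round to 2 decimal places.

4.92 Mbps

Budget: 1.0 GiB = 8589.9 Mb.
Stream payload after overhead: 8589.9 / 1.05 = 8180.9 Mb.
Total bitrate budget: 8180.9 Mb / 1440 s = 5.681 Mbps.
Audio total: 128 + 312 + 320 = 760 kbps = 0.760 Mbps.
Video: 5.681 − 0.760 = 4.921 Mbps.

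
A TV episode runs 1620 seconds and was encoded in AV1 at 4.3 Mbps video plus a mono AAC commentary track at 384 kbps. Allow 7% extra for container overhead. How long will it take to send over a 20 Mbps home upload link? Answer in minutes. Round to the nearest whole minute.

Audio: 384 kbps = 0.384 Mbps.
Total bitrate: 4.684 Mbps.
File: 4.684 Mbps × 1620 s = 7588.1 Mb.
With 7% container overhead: ×1.07. → 8119.2 Mb.
At 20 Mbps: 8119.2 / 20 = 406.0 s ≈ 6.77 minutes.

7 minutes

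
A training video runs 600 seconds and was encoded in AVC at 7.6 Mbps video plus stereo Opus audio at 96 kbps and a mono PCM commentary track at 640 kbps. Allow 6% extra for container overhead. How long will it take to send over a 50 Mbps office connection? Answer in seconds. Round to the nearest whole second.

Audio total: 96 + 640 = 736 kbps = 0.736 Mbps.
Total bitrate: 8.336 Mbps.
File: 8.336 Mbps × 600 s = 5001.6 Mb.
With 6% container overhead: ×1.06. → 5301.7 Mb.
At 50 Mbps: 5301.7 / 50 = 106.0 s ≈ 106 seconds.

106 seconds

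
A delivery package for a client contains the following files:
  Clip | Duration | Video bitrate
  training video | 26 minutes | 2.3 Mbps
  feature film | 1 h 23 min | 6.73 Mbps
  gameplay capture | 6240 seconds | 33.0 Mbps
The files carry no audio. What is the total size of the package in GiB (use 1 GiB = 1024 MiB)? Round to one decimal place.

28.3 GiB

training video: 2.300 Mbps × 1560 s = 3588.0 Mb
feature film: 6.730 Mbps × 4980 s = 33515.4 Mb
gameplay capture: 33.000 Mbps × 6240 s = 205920.0 Mb
Total: 243023.4 Mb = 30377.9 MB.
= 28.29 GiB.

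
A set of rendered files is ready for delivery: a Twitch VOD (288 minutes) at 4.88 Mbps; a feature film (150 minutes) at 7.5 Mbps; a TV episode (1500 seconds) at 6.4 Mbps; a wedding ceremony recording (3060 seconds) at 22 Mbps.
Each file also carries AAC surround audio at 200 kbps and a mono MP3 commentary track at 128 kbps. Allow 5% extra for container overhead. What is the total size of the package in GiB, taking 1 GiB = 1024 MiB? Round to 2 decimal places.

29.20 GiB

Audio total: 200 + 128 = 328 kbps = 0.328 Mbps.
Twitch VOD: 5.208 Mbps × 17280 s × 1.05 = 94494.0 Mb
feature film: 7.828 Mbps × 9000 s × 1.05 = 73974.6 Mb
TV episode: 6.728 Mbps × 1500 s × 1.05 = 10596.6 Mb
wedding ceremony recording: 22.328 Mbps × 3060 s × 1.05 = 71739.9 Mb
Total: 250805.0 Mb = 31350.6 MB.
= 29.20 GiB.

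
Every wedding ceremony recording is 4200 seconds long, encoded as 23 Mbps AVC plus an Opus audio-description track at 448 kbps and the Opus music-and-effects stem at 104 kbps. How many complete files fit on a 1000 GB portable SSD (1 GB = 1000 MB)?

80

Audio total: 448 + 104 = 552 kbps = 0.552 Mbps.
Total bitrate: 23.552 Mbps.
Per item: 23.552 Mbps × 4200 s = 98,918 Mb = 12,365 MB.
Capacity: 1000 GB = 8,000,000 Mb; 80.87 items → 80 complete.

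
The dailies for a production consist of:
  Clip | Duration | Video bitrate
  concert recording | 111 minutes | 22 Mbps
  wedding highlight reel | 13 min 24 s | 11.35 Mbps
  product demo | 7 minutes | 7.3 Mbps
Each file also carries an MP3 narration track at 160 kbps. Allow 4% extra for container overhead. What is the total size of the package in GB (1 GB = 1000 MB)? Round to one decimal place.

20.8 GB

Audio: 160 kbps = 0.160 Mbps.
concert recording: 22.160 Mbps × 6660 s × 1.04 = 153489.0 Mb
wedding highlight reel: 11.510 Mbps × 804 s × 1.04 = 9624.2 Mb
product demo: 7.460 Mbps × 420 s × 1.04 = 3258.5 Mb
Total: 166371.8 Mb = 20796.5 MB.
= 20.80 GB.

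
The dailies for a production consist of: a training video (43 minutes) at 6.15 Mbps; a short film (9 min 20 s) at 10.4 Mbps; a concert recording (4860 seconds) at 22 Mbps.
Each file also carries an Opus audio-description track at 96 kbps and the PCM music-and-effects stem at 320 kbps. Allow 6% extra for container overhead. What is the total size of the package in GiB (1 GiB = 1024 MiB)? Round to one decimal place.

Audio total: 96 + 320 = 416 kbps = 0.416 Mbps.
training video: 6.566 Mbps × 2580 s × 1.06 = 17956.7 Mb
short film: 10.816 Mbps × 560 s × 1.06 = 6420.4 Mb
concert recording: 22.416 Mbps × 4860 s × 1.06 = 115478.3 Mb
Total: 139855.3 Mb = 17481.9 MB.
= 16.28 GiB.

16.3 GiB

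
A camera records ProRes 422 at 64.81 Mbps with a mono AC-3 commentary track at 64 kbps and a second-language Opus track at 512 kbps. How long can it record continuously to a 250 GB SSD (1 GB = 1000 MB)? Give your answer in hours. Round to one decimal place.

Audio total: 64 + 512 = 576 kbps = 0.576 Mbps.
Total bitrate: 64.81 + 0.576 = 65.386 Mbps.
Capacity: 250 GB = 2,000,000 Mb.
Recording time: 2,000,000 / 65.386 = 30,588 s ≈ 8.50 hours.

8.5 hours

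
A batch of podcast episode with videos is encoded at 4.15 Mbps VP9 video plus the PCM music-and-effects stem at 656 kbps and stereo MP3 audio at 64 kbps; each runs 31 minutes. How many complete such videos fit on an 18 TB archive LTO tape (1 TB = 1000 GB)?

31 min = 1860 s
Audio total: 656 + 64 = 720 kbps = 0.720 Mbps.
Total bitrate: 4.870 Mbps.
Per item: 4.870 Mbps × 1860 s = 9,058 Mb = 1,132 MB.
Capacity: 18 TB = 144,000,000 Mb; 15897.20 items → 15897 complete.

15897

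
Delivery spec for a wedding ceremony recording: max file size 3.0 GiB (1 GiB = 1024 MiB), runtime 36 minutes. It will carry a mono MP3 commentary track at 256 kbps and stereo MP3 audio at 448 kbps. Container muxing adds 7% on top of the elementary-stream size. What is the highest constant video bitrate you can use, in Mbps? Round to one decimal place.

Budget: 3.0 GiB = 25769.8 Mb.
Stream payload after overhead: 25769.8 / 1.07 = 24083.9 Mb.
36 min = 2160 s
Total bitrate budget: 24083.9 Mb / 2160 s = 11.150 Mbps.
Audio total: 256 + 448 = 704 kbps = 0.704 Mbps.
Video: 11.150 − 0.704 = 10.446 Mbps.

10.4 Mbps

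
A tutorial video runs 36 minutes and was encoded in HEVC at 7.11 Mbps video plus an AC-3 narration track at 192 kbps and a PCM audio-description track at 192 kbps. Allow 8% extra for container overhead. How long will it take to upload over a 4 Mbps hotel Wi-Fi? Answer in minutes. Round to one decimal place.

36 min = 2160 s
Audio total: 192 + 192 = 384 kbps = 0.384 Mbps.
Total bitrate: 7.494 Mbps.
File: 7.494 Mbps × 2160 s = 16187.0 Mb.
With 8% container overhead: ×1.08. → 17482.0 Mb.
At 4 Mbps: 17482.0 / 4 = 4370.5 s ≈ 72.8 minutes.

72.8 minutes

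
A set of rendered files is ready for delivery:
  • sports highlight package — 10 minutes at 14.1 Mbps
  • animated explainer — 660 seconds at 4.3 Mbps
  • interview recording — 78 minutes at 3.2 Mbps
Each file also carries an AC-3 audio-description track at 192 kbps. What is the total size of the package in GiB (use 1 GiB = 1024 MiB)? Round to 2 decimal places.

3.19 GiB

Audio: 192 kbps = 0.192 Mbps.
sports highlight package: 14.292 Mbps × 600 s = 8575.2 Mb
animated explainer: 4.492 Mbps × 660 s = 2964.7 Mb
interview recording: 3.392 Mbps × 4680 s = 15874.6 Mb
Total: 27414.5 Mb = 3426.8 MB.
= 3.191 GiB.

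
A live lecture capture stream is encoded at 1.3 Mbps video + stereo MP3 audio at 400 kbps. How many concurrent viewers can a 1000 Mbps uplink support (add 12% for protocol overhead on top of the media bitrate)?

Audio: 400 kbps = 0.400 Mbps.
Per-viewer media rate: 1.700 Mbps.
On the wire with 12% overhead: 1.904 Mbps.
1000 Mbps = 1,000 Mbps; 1,000 / 1.904 = 525.21 → 525 viewers.

525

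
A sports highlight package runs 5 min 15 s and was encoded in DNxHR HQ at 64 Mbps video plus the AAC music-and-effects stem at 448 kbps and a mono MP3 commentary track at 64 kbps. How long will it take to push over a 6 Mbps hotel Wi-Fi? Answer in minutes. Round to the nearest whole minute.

5 min 15 s = 315 s
Audio total: 448 + 64 = 512 kbps = 0.512 Mbps.
Total bitrate: 64.512 Mbps.
File: 64.512 Mbps × 315 s = 20321.3 Mb.
At 6 Mbps: 20321.3 / 6 = 3386.9 s ≈ 56.4 minutes.

56 minutes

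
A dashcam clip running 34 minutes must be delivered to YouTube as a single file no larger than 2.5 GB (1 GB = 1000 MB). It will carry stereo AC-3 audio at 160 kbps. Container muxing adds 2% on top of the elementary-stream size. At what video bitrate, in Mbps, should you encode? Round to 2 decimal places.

9.45 Mbps

Budget: 2.5 GB = 20000.0 Mb.
Stream payload after overhead: 20000.0 / 1.02 = 19607.8 Mb.
34 min = 2040 s
Total bitrate budget: 19607.8 Mb / 2040 s = 9.612 Mbps.
Audio: 160 kbps = 0.160 Mbps.
Video: 9.612 − 0.160 = 9.452 Mbps.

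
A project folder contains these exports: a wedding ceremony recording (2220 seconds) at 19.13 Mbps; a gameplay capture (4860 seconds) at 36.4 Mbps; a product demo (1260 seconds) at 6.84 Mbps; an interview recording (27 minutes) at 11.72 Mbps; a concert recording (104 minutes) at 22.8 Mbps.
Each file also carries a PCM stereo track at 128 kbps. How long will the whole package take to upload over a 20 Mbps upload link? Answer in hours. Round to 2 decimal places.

Audio: 128 kbps = 0.128 Mbps.
wedding ceremony recording: 19.258 Mbps × 2220 s = 42752.8 Mb
gameplay capture: 36.528 Mbps × 4860 s = 177526.1 Mb
product demo: 6.968 Mbps × 1260 s = 8779.7 Mb
interview recording: 11.848 Mbps × 1620 s = 19193.8 Mb
concert recording: 22.928 Mbps × 6240 s = 143070.7 Mb
Total: 391323.0 Mb = 48915.4 MB.
At 20 Mbps: 391323.0 / 20 = 19566 s ≈ 5.44 hours.

5.44 hours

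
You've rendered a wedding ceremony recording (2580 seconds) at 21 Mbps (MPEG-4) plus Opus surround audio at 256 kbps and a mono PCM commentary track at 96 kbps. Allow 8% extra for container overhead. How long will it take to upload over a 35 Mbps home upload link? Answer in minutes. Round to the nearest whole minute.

28 minutes

Audio total: 256 + 96 = 352 kbps = 0.352 Mbps.
Total bitrate: 21.352 Mbps.
File: 21.352 Mbps × 2580 s = 55088.2 Mb.
With 8% container overhead: ×1.08. → 59495.2 Mb.
At 35 Mbps: 59495.2 / 35 = 1699.9 s ≈ 28.3 minutes.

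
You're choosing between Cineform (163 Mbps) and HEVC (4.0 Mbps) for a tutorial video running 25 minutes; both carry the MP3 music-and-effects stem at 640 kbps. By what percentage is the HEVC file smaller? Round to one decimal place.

97.2%

25 min = 1500 s
Audio: 640 kbps = 0.640 Mbps.
Cineform: 163.640 Mbps × 1500 s = 245460.0 Mb = 30.683 GB.
HEVC: 4.640 Mbps × 1500 s = 6960.0 Mb = 0.870 GB.
Reduction: (1 − 0.870/30.683) × 100 = 97.16%.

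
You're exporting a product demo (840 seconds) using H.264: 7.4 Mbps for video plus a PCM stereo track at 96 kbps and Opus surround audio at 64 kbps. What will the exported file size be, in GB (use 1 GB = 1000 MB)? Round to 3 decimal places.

Audio total: 96 + 64 = 160 kbps = 0.160 Mbps.
Total bitrate: 7.4 + 0.160 = 7.560 Mbps.
Stream data: 7.560 Mbps × 840 s = 6350.4 Mb.
6,350 Mb ÷ 8 = 793.8 MB → 0.7938 GB.

0.794 GB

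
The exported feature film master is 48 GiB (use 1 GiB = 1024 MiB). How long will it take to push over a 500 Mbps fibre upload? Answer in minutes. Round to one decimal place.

File: 48 GiB = 412316.9 Mb.
At 500 Mbps: 412316.9 / 500 = 824.6 s ≈ 13.7 minutes.

13.7 minutes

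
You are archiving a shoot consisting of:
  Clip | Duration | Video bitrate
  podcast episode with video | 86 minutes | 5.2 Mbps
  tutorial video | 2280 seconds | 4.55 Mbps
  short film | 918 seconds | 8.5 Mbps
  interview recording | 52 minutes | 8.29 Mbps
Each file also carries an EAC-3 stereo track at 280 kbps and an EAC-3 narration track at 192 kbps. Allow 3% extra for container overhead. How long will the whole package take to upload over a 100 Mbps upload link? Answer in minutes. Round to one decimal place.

Audio total: 280 + 192 = 472 kbps = 0.472 Mbps.
podcast episode with video: 5.672 Mbps × 5160 s × 1.03 = 30145.5 Mb
tutorial video: 5.022 Mbps × 2280 s × 1.03 = 11793.7 Mb
short film: 8.972 Mbps × 918 s × 1.03 = 8483.4 Mb
interview recording: 8.762 Mbps × 3120 s × 1.03 = 28157.6 Mb
Total: 78580.2 Mb = 9822.5 MB.
At 100 Mbps: 78580.2 / 100 = 786 s ≈ 13.1 minutes.

13.1 minutes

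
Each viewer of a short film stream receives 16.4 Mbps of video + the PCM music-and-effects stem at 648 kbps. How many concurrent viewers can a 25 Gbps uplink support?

1466

Audio: 648 kbps = 0.648 Mbps.
Per-viewer media rate: 17.048 Mbps.
25 Gbps = 25,000 Mbps; 25,000 / 17.048 = 1466.45 → 1466 viewers.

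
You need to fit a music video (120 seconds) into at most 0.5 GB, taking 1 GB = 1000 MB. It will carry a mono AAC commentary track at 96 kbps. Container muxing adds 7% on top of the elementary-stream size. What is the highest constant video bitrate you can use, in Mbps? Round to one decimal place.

Budget: 0.5 GB = 4000.0 Mb.
Stream payload after overhead: 4000.0 / 1.07 = 3738.3 Mb.
Total bitrate budget: 3738.3 Mb / 120 s = 31.153 Mbps.
Audio: 96 kbps = 0.096 Mbps.
Video: 31.153 − 0.096 = 31.057 Mbps.

31.1 Mbps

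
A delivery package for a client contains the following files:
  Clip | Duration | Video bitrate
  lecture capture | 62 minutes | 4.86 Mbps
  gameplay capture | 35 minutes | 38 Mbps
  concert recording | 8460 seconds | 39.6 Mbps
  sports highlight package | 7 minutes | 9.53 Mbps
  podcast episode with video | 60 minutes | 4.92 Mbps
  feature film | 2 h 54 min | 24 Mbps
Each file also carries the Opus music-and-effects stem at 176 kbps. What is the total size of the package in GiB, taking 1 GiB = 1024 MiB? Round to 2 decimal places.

Audio: 176 kbps = 0.176 Mbps.
lecture capture: 5.036 Mbps × 3720 s = 18733.9 Mb
gameplay capture: 38.176 Mbps × 2100 s = 80169.6 Mb
concert recording: 39.776 Mbps × 8460 s = 336505.0 Mb
sports highlight package: 9.706 Mbps × 420 s = 4076.5 Mb
podcast episode with video: 5.096 Mbps × 3600 s = 18345.6 Mb
feature film: 24.176 Mbps × 10440 s = 252397.4 Mb
Total: 710228.0 Mb = 88778.5 MB.
= 82.68 GiB.

82.68 GiB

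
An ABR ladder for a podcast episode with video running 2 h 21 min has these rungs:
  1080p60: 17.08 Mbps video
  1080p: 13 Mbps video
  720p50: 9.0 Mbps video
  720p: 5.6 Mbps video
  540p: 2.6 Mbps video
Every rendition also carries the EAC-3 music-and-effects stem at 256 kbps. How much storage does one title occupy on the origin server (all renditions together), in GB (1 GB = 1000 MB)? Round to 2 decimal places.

51.35 GB

2 h 21 min = 141 min = 8460 s
Audio: 256 kbps = 0.256 Mbps.
Sum of rendition bitrates: (17.08+0.256) + (13+0.256) + (9.0+0.256) + (5.6+0.256) + (2.6+0.256) = 48.560 Mbps.
× 8460 s = 410,818 Mb = 51,352 MB = 51.35 GB.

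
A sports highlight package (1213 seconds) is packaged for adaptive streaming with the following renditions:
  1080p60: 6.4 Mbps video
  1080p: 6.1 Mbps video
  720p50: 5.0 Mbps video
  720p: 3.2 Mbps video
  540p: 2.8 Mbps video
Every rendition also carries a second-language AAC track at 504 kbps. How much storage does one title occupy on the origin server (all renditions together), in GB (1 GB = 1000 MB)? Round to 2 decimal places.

3.95 GB

Audio: 504 kbps = 0.504 Mbps.
Sum of rendition bitrates: (6.4+0.504) + (6.1+0.504) + (5.0+0.504) + (3.2+0.504) + (2.8+0.504) = 26.020 Mbps.
× 1213 s = 31,562 Mb = 3,945 MB = 3.945 GB.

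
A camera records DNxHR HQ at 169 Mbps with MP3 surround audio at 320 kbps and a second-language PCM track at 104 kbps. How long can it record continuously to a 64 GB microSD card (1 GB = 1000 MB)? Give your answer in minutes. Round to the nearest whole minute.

Audio total: 320 + 104 = 424 kbps = 0.424 Mbps.
Total bitrate: 169 + 0.424 = 169.424 Mbps.
Capacity: 64 GB = 512,000 Mb.
Recording time: 512,000 / 169.424 = 3,022 s ≈ 50.4 minutes.

50 minutes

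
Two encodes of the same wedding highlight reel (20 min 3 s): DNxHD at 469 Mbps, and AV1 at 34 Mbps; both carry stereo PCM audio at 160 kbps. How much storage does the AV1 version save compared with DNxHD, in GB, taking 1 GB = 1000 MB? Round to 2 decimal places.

65.41 GB

20 min 3 s = 1203 s
Audio: 160 kbps = 0.160 Mbps.
DNxHD: 469.160 Mbps × 1203 s = 564399.5 Mb = 70.550 GB.
AV1: 34.160 Mbps × 1203 s = 41094.5 Mb = 5.137 GB.
Saving: 70.550 − 5.137 = 65.413 GB.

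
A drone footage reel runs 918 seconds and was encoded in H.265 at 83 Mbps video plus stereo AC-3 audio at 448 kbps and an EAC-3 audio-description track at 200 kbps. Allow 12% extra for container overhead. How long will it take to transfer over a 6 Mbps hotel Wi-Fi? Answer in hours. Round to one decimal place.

4.0 hours

Audio total: 448 + 200 = 648 kbps = 0.648 Mbps.
Total bitrate: 83.648 Mbps.
File: 83.648 Mbps × 918 s = 76788.9 Mb.
With 12% container overhead: ×1.12. → 86003.5 Mb.
At 6 Mbps: 86003.5 / 6 = 14333.9 s ≈ 3.98 hours.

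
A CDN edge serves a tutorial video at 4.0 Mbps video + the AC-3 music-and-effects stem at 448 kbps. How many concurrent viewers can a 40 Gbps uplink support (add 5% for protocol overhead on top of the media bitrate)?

Audio: 448 kbps = 0.448 Mbps.
Per-viewer media rate: 4.448 Mbps.
On the wire with 5% overhead: 4.670 Mbps.
40 Gbps = 40,000 Mbps; 40,000 / 4.670 = 8564.58 → 8564 viewers.

8564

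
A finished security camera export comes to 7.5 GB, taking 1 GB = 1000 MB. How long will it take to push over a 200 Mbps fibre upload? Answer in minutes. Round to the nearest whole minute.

File: 7.5 GB = 60000.0 Mb.
At 200 Mbps: 60000.0 / 200 = 300.0 s ≈ 5 minutes.

5 minutes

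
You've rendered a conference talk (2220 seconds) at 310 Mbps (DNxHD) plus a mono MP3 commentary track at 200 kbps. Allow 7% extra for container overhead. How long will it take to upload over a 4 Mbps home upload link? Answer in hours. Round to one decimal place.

Audio: 200 kbps = 0.200 Mbps.
Total bitrate: 310.200 Mbps.
File: 310.200 Mbps × 2220 s = 688644.0 Mb.
With 7% container overhead: ×1.07. → 736849.1 Mb.
At 4 Mbps: 736849.1 / 4 = 184212.3 s ≈ 51.2 hours.

51.2 hours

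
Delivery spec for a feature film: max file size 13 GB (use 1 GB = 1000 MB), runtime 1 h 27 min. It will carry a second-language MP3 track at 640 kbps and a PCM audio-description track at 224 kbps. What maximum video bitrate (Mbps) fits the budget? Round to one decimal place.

19.1 Mbps

Budget: 13 GB = 104000.0 Mb.
1 h 27 min = 87 min = 5220 s
Total bitrate budget: 104000.0 Mb / 5220 s = 19.923 Mbps.
Audio total: 640 + 224 = 864 kbps = 0.864 Mbps.
Video: 19.923 − 0.864 = 19.059 Mbps.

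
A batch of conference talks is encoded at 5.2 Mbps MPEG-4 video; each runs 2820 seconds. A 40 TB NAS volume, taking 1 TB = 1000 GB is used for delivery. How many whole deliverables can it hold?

21822

Per item: 5.200 Mbps × 2820 s = 14,664 Mb = 1,833 MB.
Capacity: 40 TB = 320,000,000 Mb; 21822.15 items → 21822 complete.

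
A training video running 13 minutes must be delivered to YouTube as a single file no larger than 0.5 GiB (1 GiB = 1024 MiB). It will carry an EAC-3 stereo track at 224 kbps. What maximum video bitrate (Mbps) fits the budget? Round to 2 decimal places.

5.28 Mbps

Budget: 0.5 GiB = 4295.0 Mb.
13 min = 780 s
Total bitrate budget: 4295.0 Mb / 780 s = 5.506 Mbps.
Audio: 224 kbps = 0.224 Mbps.
Video: 5.506 − 0.224 = 5.282 Mbps.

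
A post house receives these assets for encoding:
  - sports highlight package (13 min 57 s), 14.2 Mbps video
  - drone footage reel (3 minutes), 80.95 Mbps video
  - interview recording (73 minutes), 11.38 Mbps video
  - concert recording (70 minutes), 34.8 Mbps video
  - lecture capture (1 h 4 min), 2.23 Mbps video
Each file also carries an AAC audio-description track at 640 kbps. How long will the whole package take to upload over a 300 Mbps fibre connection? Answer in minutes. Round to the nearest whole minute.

Audio: 640 kbps = 0.640 Mbps.
sports highlight package: 14.840 Mbps × 837 s = 12421.1 Mb
drone footage reel: 81.590 Mbps × 180 s = 14686.2 Mb
interview recording: 12.020 Mbps × 4380 s = 52647.6 Mb
concert recording: 35.440 Mbps × 4200 s = 148848.0 Mb
lecture capture: 2.870 Mbps × 3840 s = 11020.8 Mb
Total: 239623.7 Mb = 29953.0 MB.
At 300 Mbps: 239623.7 / 300 = 799 s ≈ 13.3 minutes.

13 minutes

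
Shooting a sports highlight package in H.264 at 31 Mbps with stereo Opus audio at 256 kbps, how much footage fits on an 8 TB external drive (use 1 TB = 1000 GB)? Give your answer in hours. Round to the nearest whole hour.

569 hours

Audio: 256 kbps = 0.256 Mbps.
Total bitrate: 31 + 0.256 = 31.256 Mbps.
Capacity: 8 TB = 64,000,000 Mb.
Recording time: 64,000,000 / 31.256 = 2,047,607 s ≈ 569 hours.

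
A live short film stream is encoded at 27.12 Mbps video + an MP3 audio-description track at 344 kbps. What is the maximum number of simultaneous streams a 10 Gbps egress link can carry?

Audio: 344 kbps = 0.344 Mbps.
Per-viewer media rate: 27.464 Mbps.
10 Gbps = 10,000 Mbps; 10,000 / 27.464 = 364.11 → 364 viewers.

364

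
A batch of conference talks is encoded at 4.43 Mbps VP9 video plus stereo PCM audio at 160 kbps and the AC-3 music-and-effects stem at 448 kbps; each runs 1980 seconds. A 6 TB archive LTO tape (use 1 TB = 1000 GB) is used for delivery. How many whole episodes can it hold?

Audio total: 160 + 448 = 608 kbps = 0.608 Mbps.
Total bitrate: 5.038 Mbps.
Per item: 5.038 Mbps × 1980 s = 9,975 Mb = 1,247 MB.
Capacity: 6 TB = 48,000,000 Mb; 4811.91 items → 4811 complete.

4811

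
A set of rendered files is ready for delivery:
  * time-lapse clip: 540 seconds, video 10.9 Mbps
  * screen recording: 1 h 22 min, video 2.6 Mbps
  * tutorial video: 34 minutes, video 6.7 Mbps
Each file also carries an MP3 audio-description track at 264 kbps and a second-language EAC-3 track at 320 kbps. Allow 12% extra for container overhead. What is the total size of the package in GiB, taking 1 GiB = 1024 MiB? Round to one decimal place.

4.8 GiB

Audio total: 264 + 320 = 584 kbps = 0.584 Mbps.
time-lapse clip: 11.484 Mbps × 540 s × 1.12 = 6945.5 Mb
screen recording: 3.184 Mbps × 4920 s × 1.12 = 17545.1 Mb
tutorial video: 7.284 Mbps × 2040 s × 1.12 = 16642.5 Mb
Total: 41133.1 Mb = 5141.6 MB.
= 4.789 GiB.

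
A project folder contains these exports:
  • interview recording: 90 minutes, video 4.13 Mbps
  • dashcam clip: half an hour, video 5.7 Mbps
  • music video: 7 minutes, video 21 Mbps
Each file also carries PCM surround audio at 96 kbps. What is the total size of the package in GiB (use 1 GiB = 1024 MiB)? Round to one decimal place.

Audio: 96 kbps = 0.096 Mbps.
interview recording: 4.226 Mbps × 5400 s = 22820.4 Mb
dashcam clip: 5.796 Mbps × 1800 s = 10432.8 Mb
music video: 21.096 Mbps × 420 s = 8860.3 Mb
Total: 42113.5 Mb = 5264.2 MB.
= 4.903 GiB.

4.9 GiB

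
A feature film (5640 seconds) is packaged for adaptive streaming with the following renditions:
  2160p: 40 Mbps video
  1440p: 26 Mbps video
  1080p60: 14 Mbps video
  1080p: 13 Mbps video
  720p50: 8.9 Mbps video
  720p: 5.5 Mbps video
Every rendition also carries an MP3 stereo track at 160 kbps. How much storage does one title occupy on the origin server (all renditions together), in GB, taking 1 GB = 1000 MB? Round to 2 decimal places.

76.39 GB

Audio: 160 kbps = 0.160 Mbps.
Sum of rendition bitrates: (40+0.160) + (26+0.160) + (14+0.160) + (13+0.160) + (8.9+0.160) + (5.5+0.160) = 108.360 Mbps.
× 5640 s = 611,150 Mb = 76,394 MB = 76.39 GB.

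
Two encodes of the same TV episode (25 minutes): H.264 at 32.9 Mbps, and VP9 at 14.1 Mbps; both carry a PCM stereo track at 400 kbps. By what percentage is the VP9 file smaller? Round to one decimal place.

25 min = 1500 s
Audio: 400 kbps = 0.400 Mbps.
H.264: 33.300 Mbps × 1500 s = 49950.0 Mb = 6.244 GB.
VP9: 14.500 Mbps × 1500 s = 21750.0 Mb = 2.719 GB.
Reduction: (1 − 2.719/6.244) × 100 = 56.46%.

56.5%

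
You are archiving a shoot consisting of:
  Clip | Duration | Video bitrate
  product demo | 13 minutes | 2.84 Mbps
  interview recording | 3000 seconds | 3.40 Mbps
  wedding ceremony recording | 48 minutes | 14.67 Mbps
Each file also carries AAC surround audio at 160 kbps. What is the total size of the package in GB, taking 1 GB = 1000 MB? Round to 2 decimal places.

Audio: 160 kbps = 0.160 Mbps.
product demo: 3.000 Mbps × 780 s = 2340.0 Mb
interview recording: 3.560 Mbps × 3000 s = 10680.0 Mb
wedding ceremony recording: 14.830 Mbps × 2880 s = 42710.4 Mb
Total: 55730.4 Mb = 6966.3 MB.
= 6.966 GB.

6.97 GB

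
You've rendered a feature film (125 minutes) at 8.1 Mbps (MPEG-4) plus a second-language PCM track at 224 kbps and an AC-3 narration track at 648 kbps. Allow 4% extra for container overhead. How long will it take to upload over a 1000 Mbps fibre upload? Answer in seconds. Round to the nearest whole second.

70 seconds

125 min = 7500 s
Audio total: 224 + 648 = 872 kbps = 0.872 Mbps.
Total bitrate: 8.972 Mbps.
File: 8.972 Mbps × 7500 s = 67290.0 Mb.
With 4% container overhead: ×1.04. → 69981.6 Mb.
At 1000 Mbps: 69981.6 / 1000 = 70.0 s ≈ 70 seconds.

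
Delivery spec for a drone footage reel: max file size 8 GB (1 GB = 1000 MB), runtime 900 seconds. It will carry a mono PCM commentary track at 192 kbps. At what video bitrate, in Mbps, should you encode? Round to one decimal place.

Budget: 8 GB = 64000.0 Mb.
Total bitrate budget: 64000.0 Mb / 900 s = 71.111 Mbps.
Audio: 192 kbps = 0.192 Mbps.
Video: 71.111 − 0.192 = 70.919 Mbps.

70.9 Mbps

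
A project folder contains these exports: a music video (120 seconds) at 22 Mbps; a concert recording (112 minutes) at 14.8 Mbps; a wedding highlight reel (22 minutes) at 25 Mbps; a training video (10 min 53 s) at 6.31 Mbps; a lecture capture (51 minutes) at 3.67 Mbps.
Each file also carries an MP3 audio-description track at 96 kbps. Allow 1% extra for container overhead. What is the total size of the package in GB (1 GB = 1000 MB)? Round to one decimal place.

Audio: 96 kbps = 0.096 Mbps.
music video: 22.096 Mbps × 120 s × 1.01 = 2678.0 Mb
concert recording: 14.896 Mbps × 6720 s × 1.01 = 101102.1 Mb
wedding highlight reel: 25.096 Mbps × 1320 s × 1.01 = 33458.0 Mb
training video: 6.406 Mbps × 653 s × 1.01 = 4224.9 Mb
lecture capture: 3.766 Mbps × 3060 s × 1.01 = 11639.2 Mb
Total: 153102.3 Mb = 19137.8 MB.
= 19.14 GB.

19.1 GB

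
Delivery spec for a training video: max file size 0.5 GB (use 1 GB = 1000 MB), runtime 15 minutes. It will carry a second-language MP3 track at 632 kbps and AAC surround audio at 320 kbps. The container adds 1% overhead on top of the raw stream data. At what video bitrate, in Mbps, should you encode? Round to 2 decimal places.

Budget: 0.5 GB = 4000.0 Mb.
Stream payload after overhead: 4000.0 / 1.01 = 3960.4 Mb.
15 min = 900 s
Total bitrate budget: 3960.4 Mb / 900 s = 4.400 Mbps.
Audio total: 632 + 320 = 952 kbps = 0.952 Mbps.
Video: 4.400 − 0.952 = 3.448 Mbps.

3.45 Mbps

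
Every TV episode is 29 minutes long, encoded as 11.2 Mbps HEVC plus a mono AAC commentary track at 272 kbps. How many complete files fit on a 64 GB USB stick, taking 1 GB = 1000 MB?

25

29 min = 1740 s
Audio: 272 kbps = 0.272 Mbps.
Total bitrate: 11.472 Mbps.
Per item: 11.472 Mbps × 1740 s = 19,961 Mb = 2,495 MB.
Capacity: 64 GB = 512,000 Mb; 25.65 items → 25 complete.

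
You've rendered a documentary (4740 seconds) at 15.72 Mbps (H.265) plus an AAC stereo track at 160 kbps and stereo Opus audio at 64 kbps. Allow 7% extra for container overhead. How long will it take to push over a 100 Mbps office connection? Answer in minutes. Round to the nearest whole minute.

Audio total: 160 + 64 = 224 kbps = 0.224 Mbps.
Total bitrate: 15.944 Mbps.
File: 15.944 Mbps × 4740 s = 75574.6 Mb.
With 7% container overhead: ×1.07. → 80864.8 Mb.
At 100 Mbps: 80864.8 / 100 = 808.6 s ≈ 13.5 minutes.

13 minutes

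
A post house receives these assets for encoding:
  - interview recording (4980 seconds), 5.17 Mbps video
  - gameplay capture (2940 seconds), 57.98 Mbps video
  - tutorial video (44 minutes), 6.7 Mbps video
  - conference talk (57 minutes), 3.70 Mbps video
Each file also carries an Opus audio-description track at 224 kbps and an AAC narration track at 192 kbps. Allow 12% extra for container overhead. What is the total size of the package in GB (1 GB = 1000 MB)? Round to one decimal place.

32.5 GB

Audio total: 224 + 192 = 416 kbps = 0.416 Mbps.
interview recording: 5.586 Mbps × 4980 s × 1.12 = 31156.5 Mb
gameplay capture: 58.396 Mbps × 2940 s × 1.12 = 192286.3 Mb
tutorial video: 7.116 Mbps × 2640 s × 1.12 = 21040.6 Mb
conference talk: 4.116 Mbps × 3420 s × 1.12 = 15765.9 Mb
Total: 260249.3 Mb = 32531.2 MB.
= 32.53 GB.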